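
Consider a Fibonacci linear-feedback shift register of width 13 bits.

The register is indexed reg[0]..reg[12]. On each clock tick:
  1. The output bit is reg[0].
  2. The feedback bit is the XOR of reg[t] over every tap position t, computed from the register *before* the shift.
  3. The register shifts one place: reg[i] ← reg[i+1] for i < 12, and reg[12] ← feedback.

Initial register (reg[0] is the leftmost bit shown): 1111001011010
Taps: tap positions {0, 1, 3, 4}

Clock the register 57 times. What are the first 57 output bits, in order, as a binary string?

111100101101010101100100000101100110111101111001111011101

step | reg (before) | out | fb
   0 | 1111001011010 | 1 | 1
   1 | 1110010110101 | 1 | 0
   2 | 1100101101010 | 1 | 1
   3 | 1001011010101 | 1 | 0
   4 | 0010110101010 | 0 | 1
   5 | 0101101010101 | 0 | 1
   6 | 1011010101011 | 1 | 0
   7 | 0110101010110 | 0 | 0
   8 | 1101010101100 | 1 | 1
   9 | 1010101011001 | 1 | 0
  10 | 0101010110010 | 0 | 0
  11 | 1010101100100 | 1 | 0
  12 | 0101011001000 | 0 | 0
  13 | 1010110010000 | 1 | 0
  14 | 0101100100000 | 0 | 1
  15 | 1011001000001 | 1 | 0
  16 | 0110010000010 | 0 | 1
  17 | 1100100000101 | 1 | 1
  18 | 1001000001011 | 1 | 0
  19 | 0010000010110 | 0 | 0
  20 | 0100000101100 | 0 | 1
  21 | 1000001011001 | 1 | 1
  22 | 0000010110011 | 0 | 0
  23 | 0000101100110 | 0 | 1
  24 | 0001011001101 | 0 | 1
  25 | 0010110011011 | 0 | 1
  26 | 0101100110111 | 0 | 1
  27 | 1011001101111 | 1 | 0
  28 | 0110011011110 | 0 | 1
  29 | 1100110111101 | 1 | 1
  30 | 1001101111011 | 1 | 1
  31 | 0011011110111 | 0 | 1
  32 | 0110111101111 | 0 | 0
  33 | 1101111011110 | 1 | 0
  34 | 1011110111100 | 1 | 1
  35 | 0111101111001 | 0 | 1
  36 | 1111011110011 | 1 | 1
  37 | 1110111100111 | 1 | 1
  38 | 1101111001111 | 1 | 0
  39 | 1011110011110 | 1 | 1
  40 | 0111100111101 | 0 | 1
  41 | 1111001111011 | 1 | 1
  42 | 1110011110111 | 1 | 0
  43 | 1100111101110 | 1 | 1
  44 | 1001111011101 | 1 | 1
  45 | 0011110111011 | 0 | 0
  46 | 0111101110110 | 0 | 1
  47 | 1111011101101 | 1 | 1
  48 | 1110111011011 | 1 | 1
  49 | 1101110110111 | 1 | 0
  50 | 1011101101110 | 1 | 1
  51 | 0111011011101 | 0 | 0
  52 | 1110110111010 | 1 | 1
  53 | 1101101110101 | 1 | 0
  54 | 1011011101010 | 1 | 0
  55 | 0110111010100 | 0 | 0
  56 | 1101110101000 | 1 | 0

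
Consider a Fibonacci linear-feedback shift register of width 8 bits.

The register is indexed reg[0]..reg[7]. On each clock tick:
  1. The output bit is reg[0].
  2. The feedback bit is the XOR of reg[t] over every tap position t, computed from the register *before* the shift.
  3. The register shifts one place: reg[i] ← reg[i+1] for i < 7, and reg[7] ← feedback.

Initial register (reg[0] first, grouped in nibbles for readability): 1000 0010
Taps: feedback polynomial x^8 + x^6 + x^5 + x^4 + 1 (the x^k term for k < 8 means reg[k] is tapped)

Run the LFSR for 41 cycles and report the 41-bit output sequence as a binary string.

10000010011101100100100110000001110100100

k : reg_k → out_k, fb_k
0: 10000010 → 1, fb=0
1: 00000100 → 0, fb=1
2: 00001001 → 0, fb=1
3: 00010011 → 0, fb=1
4: 00100111 → 0, fb=0
5: 01001110 → 0, fb=1
6: 10011101 → 1, fb=1
7: 00111011 → 0, fb=0
8: 01110110 → 0, fb=0
9: 11101100 → 1, fb=1
10: 11011001 → 1, fb=0
11: 10110010 → 1, fb=0
12: 01100100 → 0, fb=1
13: 11001001 → 1, fb=0
14: 10010010 → 1, fb=0
15: 00100100 → 0, fb=1
16: 01001001 → 0, fb=1
17: 10010011 → 1, fb=0
18: 00100110 → 0, fb=0
19: 01001100 → 0, fb=0
20: 10011000 → 1, fb=0
21: 00110000 → 0, fb=0
22: 01100000 → 0, fb=0
23: 11000000 → 1, fb=1
24: 10000001 → 1, fb=1
25: 00000011 → 0, fb=1
26: 00000111 → 0, fb=0
27: 00001110 → 0, fb=1
28: 00011101 → 0, fb=0
29: 00111010 → 0, fb=0
30: 01110100 → 0, fb=1
31: 11101001 → 1, fb=0
32: 11010010 → 1, fb=0
33: 10100100 → 1, fb=0
34: 01001000 → 0, fb=1
35: 10010001 → 1, fb=1
36: 00100011 → 0, fb=1
37: 01000111 → 0, fb=0
38: 10001110 → 1, fb=0
39: 00011100 → 0, fb=0
40: 00111000 → 0, fb=1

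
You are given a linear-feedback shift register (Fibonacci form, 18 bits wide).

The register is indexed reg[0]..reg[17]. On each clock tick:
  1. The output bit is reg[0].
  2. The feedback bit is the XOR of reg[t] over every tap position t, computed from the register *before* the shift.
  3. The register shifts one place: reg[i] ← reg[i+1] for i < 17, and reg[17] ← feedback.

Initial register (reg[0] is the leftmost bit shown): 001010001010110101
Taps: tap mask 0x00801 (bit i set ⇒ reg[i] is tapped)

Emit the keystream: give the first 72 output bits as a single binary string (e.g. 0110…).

001010001010110101010000100010100100000010100011110101111000011111111010

k : reg_k → out_k, fb_k
0: 001010001010110101 → 0, fb=0
1: 010100010101101010 → 0, fb=1
2: 101000101011010101 → 1, fb=0
3: 010001010110101010 → 0, fb=0
4: 100010101101010100 → 1, fb=0
5: 000101011010101000 → 0, fb=0
6: 001010110101010000 → 0, fb=1
7: 010101101010100001 → 0, fb=0
8: 101011010101000010 → 1, fb=0
9: 010110101010000100 → 0, fb=0
10: 101101010100001000 → 1, fb=1
11: 011010101000010001 → 0, fb=0
12: 110101010000100010 → 1, fb=1
13: 101010100001000101 → 1, fb=0
14: 010101000010001010 → 0, fb=0
15: 101010000100010100 → 1, fb=1
16: 010100001000101001 → 0, fb=0
17: 101000010001010010 → 1, fb=0
18: 010000100010100100 → 0, fb=0
19: 100001000101001000 → 1, fb=0
20: 000010001010010000 → 0, fb=0
21: 000100010100100000 → 0, fb=0
22: 001000101001000000 → 0, fb=1
23: 010001010010000001 → 0, fb=0
24: 100010100100000010 → 1, fb=1
25: 000101001000000101 → 0, fb=0
26: 001010010000001010 → 0, fb=0
27: 010100100000010100 → 0, fb=0
28: 101001000000101000 → 1, fb=1
29: 010010000001010001 → 0, fb=1
30: 100100000010100011 → 1, fb=1
31: 001000000101000111 → 0, fb=1
32: 010000001010001111 → 0, fb=0
33: 100000010100011110 → 1, fb=1
34: 000000101000111101 → 0, fb=0
35: 000001010001111010 → 0, fb=1
36: 000010100011110101 → 0, fb=1
37: 000101000111101011 → 0, fb=1
38: 001010001111010111 → 0, fb=1
39: 010100011110101111 → 0, fb=0
40: 101000111101011110 → 1, fb=0
41: 010001111010111100 → 0, fb=0
42: 100011110101111000 → 1, fb=0
43: 000111101011110000 → 0, fb=1
44: 001111010111100001 → 0, fb=1
45: 011110101111000011 → 0, fb=1
46: 111101011110000111 → 1, fb=1
47: 111010111100001111 → 1, fb=1
48: 110101111000011111 → 1, fb=1
49: 101011110000111111 → 1, fb=1
50: 010111100001111111 → 0, fb=1
51: 101111000011111111 → 1, fb=0
52: 011110000111111110 → 0, fb=1
53: 111100001111111101 → 1, fb=0
54: 111000011111111010 → 1, fb=0
55: 110000111111110100 → 1, fb=0
56: 100001111111101000 → 1, fb=0
57: 000011111111010000 → 0, fb=1
58: 000111111110100001 → 0, fb=0
59: 001111111101000010 → 0, fb=1
60: 011111111010000101 → 0, fb=0
61: 111111110100001010 → 1, fb=1
62: 111111101000010101 → 1, fb=1
63: 111111010000101011 → 1, fb=1
64: 111110100001010111 → 1, fb=0
65: 111101000010101110 → 1, fb=1
66: 111010000101011101 → 1, fb=0
67: 110100001010111010 → 1, fb=1
68: 101000010101110101 → 1, fb=0
69: 010000101011101010 → 0, fb=1
70: 100001010111010101 → 1, fb=0
71: 000010101110101010 → 0, fb=0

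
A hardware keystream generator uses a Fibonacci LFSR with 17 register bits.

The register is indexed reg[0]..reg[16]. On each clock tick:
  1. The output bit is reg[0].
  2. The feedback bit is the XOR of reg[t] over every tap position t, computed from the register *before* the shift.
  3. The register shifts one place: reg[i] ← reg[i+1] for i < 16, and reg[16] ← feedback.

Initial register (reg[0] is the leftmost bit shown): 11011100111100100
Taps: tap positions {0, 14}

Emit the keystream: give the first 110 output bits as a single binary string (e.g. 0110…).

11011100111100100010101100011010010111100100010110011100101101000100011010001011010010100000010100000101101101

step | reg (before) | out | fb
   0 | 11011100111100100 | 1 | 0
   1 | 10111001111001000 | 1 | 1
   2 | 01110011110010001 | 0 | 0
   3 | 11100111100100010 | 1 | 1
   4 | 11001111001000101 | 1 | 0
   5 | 10011110010001010 | 1 | 1
   6 | 00111100100010101 | 0 | 1
   7 | 01111001000101011 | 0 | 0
   8 | 11110010001010110 | 1 | 0
   9 | 11100100010101100 | 1 | 0
  10 | 11001000101011000 | 1 | 1
  11 | 10010001010110001 | 1 | 1
  12 | 00100010101100011 | 0 | 0
  13 | 01000101011000110 | 0 | 1
  14 | 10001010110001101 | 1 | 0
  15 | 00010101100011010 | 0 | 0
  16 | 00101011000110100 | 0 | 1
  17 | 01010110001101001 | 0 | 0
  18 | 10101100011010010 | 1 | 1
  19 | 01011000110100101 | 0 | 1
  20 | 10110001101001011 | 1 | 1
  21 | 01100011010010111 | 0 | 1
  22 | 11000110100101111 | 1 | 0
  23 | 10001101001011110 | 1 | 0
  24 | 00011010010111100 | 0 | 1
  25 | 00110100101111001 | 0 | 0
  26 | 01101001011110010 | 0 | 0
  27 | 11010010111100100 | 1 | 0
  28 | 10100101111001000 | 1 | 1
  29 | 01001011110010001 | 0 | 0
  30 | 10010111100100010 | 1 | 1
  31 | 00101111001000101 | 0 | 1
  32 | 01011110010001011 | 0 | 0
  33 | 10111100100010110 | 1 | 0
  34 | 01111001000101100 | 0 | 1
  35 | 11110010001011001 | 1 | 1
  36 | 11100100010110011 | 1 | 1
  37 | 11001000101100111 | 1 | 0
  38 | 10010001011001110 | 1 | 0
  39 | 00100010110011100 | 0 | 1
  40 | 01000101100111001 | 0 | 0
  41 | 10001011001110010 | 1 | 1
  42 | 00010110011100101 | 0 | 1
  43 | 00101100111001011 | 0 | 0
  44 | 01011001110010110 | 0 | 1
  45 | 10110011100101101 | 1 | 0
  46 | 01100111001011010 | 0 | 0
  47 | 11001110010110100 | 1 | 0
  48 | 10011100101101000 | 1 | 1
  49 | 00111001011010001 | 0 | 0
  50 | 01110010110100010 | 0 | 0
  51 | 11100101101000100 | 1 | 0
  52 | 11001011010001000 | 1 | 1
  53 | 10010110100010001 | 1 | 1
  54 | 00101101000100011 | 0 | 0
  55 | 01011010001000110 | 0 | 1
  56 | 10110100010001101 | 1 | 0
  57 | 01101000100011010 | 0 | 0
  58 | 11010001000110100 | 1 | 0
  59 | 10100010001101000 | 1 | 1
  60 | 01000100011010001 | 0 | 0
  61 | 10001000110100010 | 1 | 1
  62 | 00010001101000101 | 0 | 1
  63 | 00100011010001011 | 0 | 0
  64 | 01000110100010110 | 0 | 1
  65 | 10001101000101101 | 1 | 0
  66 | 00011010001011010 | 0 | 0
  67 | 00110100010110100 | 0 | 1
  68 | 01101000101101001 | 0 | 0
  69 | 11010001011010010 | 1 | 1
  70 | 10100010110100101 | 1 | 0
  71 | 01000101101001010 | 0 | 0
  72 | 10001011010010100 | 1 | 0
  73 | 00010110100101000 | 0 | 0
  74 | 00101101001010000 | 0 | 0
  75 | 01011010010100000 | 0 | 0
  76 | 10110100101000000 | 1 | 1
  77 | 01101001010000001 | 0 | 0
  78 | 11010010100000010 | 1 | 1
  79 | 10100101000000101 | 1 | 0
  80 | 01001010000001010 | 0 | 0
  81 | 10010100000010100 | 1 | 0
  82 | 00101000000101000 | 0 | 0
  83 | 01010000001010000 | 0 | 0
  84 | 10100000010100000 | 1 | 1
  85 | 01000000101000001 | 0 | 0
  86 | 10000001010000010 | 1 | 1
  87 | 00000010100000101 | 0 | 1
  88 | 00000101000001011 | 0 | 0
  89 | 00001010000010110 | 0 | 1
  90 | 00010100000101101 | 0 | 1
  91 | 00101000001011011 | 0 | 0
  92 | 01010000010110110 | 0 | 1
  93 | 10100000101101101 | 1 | 0
  94 | 01000001011011010 | 0 | 0
  95 | 10000010110110100 | 1 | 0
  96 | 00000101101101000 | 0 | 0
  97 | 00001011011010000 | 0 | 0
  98 | 00010110110100000 | 0 | 0
  99 | 00101101101000000 | 0 | 0
 100 | 01011011010000000 | 0 | 0
 101 | 10110110100000000 | 1 | 1
 102 | 01101101000000001 | 0 | 0
 103 | 11011010000000010 | 1 | 1
 104 | 10110100000000101 | 1 | 0
 105 | 01101000000001010 | 0 | 0
 106 | 11010000000010100 | 1 | 0
 107 | 10100000000101000 | 1 | 1
 108 | 01000000001010001 | 0 | 0
 109 | 10000000010100010 | 1 | 1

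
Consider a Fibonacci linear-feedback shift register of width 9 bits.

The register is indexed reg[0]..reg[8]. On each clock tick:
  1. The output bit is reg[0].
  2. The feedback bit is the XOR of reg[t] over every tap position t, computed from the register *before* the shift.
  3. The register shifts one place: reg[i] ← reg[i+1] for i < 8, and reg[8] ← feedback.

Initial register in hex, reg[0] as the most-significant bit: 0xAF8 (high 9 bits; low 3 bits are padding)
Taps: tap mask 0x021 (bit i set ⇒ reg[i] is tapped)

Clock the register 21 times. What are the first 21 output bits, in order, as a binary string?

k : reg_k → out_k, fb_k
0: 101011111 → 1, fb=0
1: 010111110 → 0, fb=1
2: 101111101 → 1, fb=0
3: 011111010 → 0, fb=1
4: 111110101 → 1, fb=1
5: 111101011 → 1, fb=0
6: 111010110 → 1, fb=1
7: 110101101 → 1, fb=0
8: 101011010 → 1, fb=0
9: 010110100 → 0, fb=0
10: 101101000 → 1, fb=0
11: 011010000 → 0, fb=0
12: 110100000 → 1, fb=1
13: 101000001 → 1, fb=1
14: 010000011 → 0, fb=0
15: 100000110 → 1, fb=1
16: 000001101 → 0, fb=1
17: 000011011 → 0, fb=1
18: 000110111 → 0, fb=0
19: 001101110 → 0, fb=1
20: 011011101 → 0, fb=1

101011111010110100000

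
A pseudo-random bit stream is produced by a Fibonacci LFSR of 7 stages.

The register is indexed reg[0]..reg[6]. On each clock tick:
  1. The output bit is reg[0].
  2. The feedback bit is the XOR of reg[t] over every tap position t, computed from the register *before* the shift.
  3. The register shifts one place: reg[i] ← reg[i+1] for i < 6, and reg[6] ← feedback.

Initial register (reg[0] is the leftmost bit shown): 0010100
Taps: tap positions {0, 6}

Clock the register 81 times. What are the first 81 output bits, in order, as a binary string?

001010000110000010000001111111010101001100111011101001011000110111101101011011001

k : reg_k → out_k, fb_k
0: 0010100 → 0, fb=0
1: 0101000 → 0, fb=0
2: 1010000 → 1, fb=1
3: 0100001 → 0, fb=1
4: 1000011 → 1, fb=0
5: 0000110 → 0, fb=0
6: 0001100 → 0, fb=0
7: 0011000 → 0, fb=0
8: 0110000 → 0, fb=0
9: 1100000 → 1, fb=1
10: 1000001 → 1, fb=0
11: 0000010 → 0, fb=0
12: 0000100 → 0, fb=0
13: 0001000 → 0, fb=0
14: 0010000 → 0, fb=0
15: 0100000 → 0, fb=0
16: 1000000 → 1, fb=1
17: 0000001 → 0, fb=1
18: 0000011 → 0, fb=1
19: 0000111 → 0, fb=1
20: 0001111 → 0, fb=1
21: 0011111 → 0, fb=1
22: 0111111 → 0, fb=1
23: 1111111 → 1, fb=0
24: 1111110 → 1, fb=1
25: 1111101 → 1, fb=0
26: 1111010 → 1, fb=1
27: 1110101 → 1, fb=0
28: 1101010 → 1, fb=1
29: 1010101 → 1, fb=0
30: 0101010 → 0, fb=0
31: 1010100 → 1, fb=1
32: 0101001 → 0, fb=1
33: 1010011 → 1, fb=0
34: 0100110 → 0, fb=0
35: 1001100 → 1, fb=1
36: 0011001 → 0, fb=1
37: 0110011 → 0, fb=1
38: 1100111 → 1, fb=0
39: 1001110 → 1, fb=1
40: 0011101 → 0, fb=1
41: 0111011 → 0, fb=1
42: 1110111 → 1, fb=0
43: 1101110 → 1, fb=1
44: 1011101 → 1, fb=0
45: 0111010 → 0, fb=0
46: 1110100 → 1, fb=1
47: 1101001 → 1, fb=0
48: 1010010 → 1, fb=1
49: 0100101 → 0, fb=1
50: 1001011 → 1, fb=0
51: 0010110 → 0, fb=0
52: 0101100 → 0, fb=0
53: 1011000 → 1, fb=1
54: 0110001 → 0, fb=1
55: 1100011 → 1, fb=0
56: 1000110 → 1, fb=1
57: 0001101 → 0, fb=1
58: 0011011 → 0, fb=1
59: 0110111 → 0, fb=1
60: 1101111 → 1, fb=0
61: 1011110 → 1, fb=1
62: 0111101 → 0, fb=1
63: 1111011 → 1, fb=0
64: 1110110 → 1, fb=1
65: 1101101 → 1, fb=0
66: 1011010 → 1, fb=1
67: 0110101 → 0, fb=1
68: 1101011 → 1, fb=0
69: 1010110 → 1, fb=1
70: 0101101 → 0, fb=1
71: 1011011 → 1, fb=0
72: 0110110 → 0, fb=0
73: 1101100 → 1, fb=1
74: 1011001 → 1, fb=0
75: 0110010 → 0, fb=0
76: 1100100 → 1, fb=1
77: 1001001 → 1, fb=0
78: 0010010 → 0, fb=0
79: 0100100 → 0, fb=0
80: 1001000 → 1, fb=1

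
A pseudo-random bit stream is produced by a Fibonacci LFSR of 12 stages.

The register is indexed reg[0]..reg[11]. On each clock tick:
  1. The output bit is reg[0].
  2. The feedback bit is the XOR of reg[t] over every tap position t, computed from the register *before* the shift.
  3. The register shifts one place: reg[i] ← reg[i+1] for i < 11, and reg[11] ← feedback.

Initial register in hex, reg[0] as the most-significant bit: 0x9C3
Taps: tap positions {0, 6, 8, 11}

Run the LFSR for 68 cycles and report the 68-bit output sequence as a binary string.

10011100001100111101111011001100000101101010000101010011101111111101

k : reg_k → out_k, fb_k
0: 100111000011 → 1, fb=0
1: 001110000110 → 0, fb=0
2: 011100001100 → 0, fb=1
3: 111000011001 → 1, fb=1
4: 110000110011 → 1, fb=1
5: 100001100111 → 1, fb=1
6: 000011001111 → 0, fb=0
7: 000110011110 → 0, fb=1
8: 001100111101 → 0, fb=1
9: 011001111011 → 0, fb=1
10: 110011110111 → 1, fb=1
11: 100111101111 → 1, fb=0
12: 001111011110 → 0, fb=1
13: 011110111101 → 0, fb=1
14: 111101111011 → 1, fb=0
15: 111011110110 → 1, fb=0
16: 110111101100 → 1, fb=1
17: 101111011001 → 1, fb=1
18: 011110110011 → 0, fb=0
19: 111101100110 → 1, fb=0
20: 111011001100 → 1, fb=0
21: 110110011000 → 1, fb=0
22: 101100110000 → 1, fb=0
23: 011001100000 → 0, fb=1
24: 110011000001 → 1, fb=0
25: 100110000010 → 1, fb=1
26: 001100000101 → 0, fb=1
27: 011000001011 → 0, fb=0
28: 110000010110 → 1, fb=1
29: 100000101101 → 1, fb=0
30: 000001011010 → 0, fb=1
31: 000010110101 → 0, fb=0
32: 000101101010 → 0, fb=0
33: 001011010100 → 0, fb=0
34: 010110101000 → 0, fb=0
35: 101101010000 → 1, fb=1
36: 011010100001 → 0, fb=0
37: 110101000010 → 1, fb=1
38: 101010000101 → 1, fb=0
39: 010100001010 → 0, fb=1
40: 101000010101 → 1, fb=0
41: 010000101010 → 0, fb=0
42: 100001010100 → 1, fb=1
43: 000010101001 → 0, fb=1
44: 000101010011 → 0, fb=1
45: 001010100111 → 0, fb=0
46: 010101001110 → 0, fb=1
47: 101010011101 → 1, fb=1
48: 010100111011 → 0, fb=1
49: 101001110111 → 1, fb=1
50: 010011101111 → 0, fb=1
51: 100111011111 → 1, fb=1
52: 001110111111 → 0, fb=1
53: 011101111111 → 0, fb=1
54: 111011111111 → 1, fb=0
55: 110111111110 → 1, fb=1
56: 101111111101 → 1, fb=0
57: 011111111010 → 0, fb=0
58: 111111110100 → 1, fb=0
59: 111111101000 → 1, fb=1
60: 111111010001 → 1, fb=0
61: 111110100010 → 1, fb=0
62: 111101000100 → 1, fb=1
63: 111010001001 → 1, fb=1
64: 110100010011 → 1, fb=0
65: 101000100110 → 1, fb=0
66: 010001001100 → 0, fb=1
67: 100010011001 → 1, fb=1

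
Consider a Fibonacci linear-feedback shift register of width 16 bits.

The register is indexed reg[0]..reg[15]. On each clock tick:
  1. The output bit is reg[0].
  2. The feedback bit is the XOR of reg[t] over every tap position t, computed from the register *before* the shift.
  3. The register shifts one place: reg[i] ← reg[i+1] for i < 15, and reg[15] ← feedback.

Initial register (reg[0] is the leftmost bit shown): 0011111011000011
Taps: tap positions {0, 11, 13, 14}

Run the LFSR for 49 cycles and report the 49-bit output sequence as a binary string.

0011111011000011101110101111011100101101011010111

k : reg_k → out_k, fb_k
0: 0011111011000011 → 0, fb=1
1: 0111110110000111 → 0, fb=0
2: 1111101100001110 → 1, fb=1
3: 1111011000011101 → 1, fb=1
4: 1110110000111011 → 1, fb=1
5: 1101100001110111 → 1, fb=0
6: 1011000011101110 → 1, fb=1
7: 0110000111011101 → 0, fb=0
8: 1100001110111010 → 1, fb=1
9: 1000011101110101 → 1, fb=1
10: 0000111011101011 → 0, fb=1
11: 0001110111010111 → 0, fb=1
12: 0011101110101111 → 0, fb=0
13: 0111011101011110 → 0, fb=1
14: 1110111010111101 → 1, fb=1
15: 1101110101111011 → 1, fb=1
16: 1011101011110111 → 1, fb=0
17: 0111010111101110 → 0, fb=0
18: 1110101111011100 → 1, fb=1
19: 1101011110111001 → 1, fb=0
20: 1010111101110010 → 1, fb=1
21: 0101111011100101 → 0, fb=1
22: 1011110111001011 → 1, fb=0
23: 0111101110010110 → 0, fb=1
24: 1111011100101101 → 1, fb=0
25: 1110111001011010 → 1, fb=1
26: 1101110010110101 → 1, fb=1
27: 1011100101101011 → 1, fb=0
28: 0111001011010110 → 0, fb=1
29: 1110010110101101 → 1, fb=0
30: 1100101101011010 → 1, fb=1
31: 1001011010110101 → 1, fb=1
32: 0010110101101011 → 0, fb=1
33: 0101101011010111 → 0, fb=1
34: 1011010110101111 → 1, fb=1
35: 0110101101011111 → 0, fb=1
36: 1101011010111111 → 1, fb=0
37: 1010110101111110 → 1, fb=0
38: 0101101011111100 → 0, fb=0
39: 1011010111111000 → 1, fb=0
40: 0110101111110000 → 0, fb=1
41: 1101011111100001 → 1, fb=1
42: 1010111111000011 → 1, fb=0
43: 0101111110000110 → 0, fb=0
44: 1011111100001100 → 1, fb=0
45: 0111111000011000 → 0, fb=1
46: 1111110000110001 → 1, fb=0
47: 1111100001100010 → 1, fb=0
48: 1111000011000100 → 1, fb=0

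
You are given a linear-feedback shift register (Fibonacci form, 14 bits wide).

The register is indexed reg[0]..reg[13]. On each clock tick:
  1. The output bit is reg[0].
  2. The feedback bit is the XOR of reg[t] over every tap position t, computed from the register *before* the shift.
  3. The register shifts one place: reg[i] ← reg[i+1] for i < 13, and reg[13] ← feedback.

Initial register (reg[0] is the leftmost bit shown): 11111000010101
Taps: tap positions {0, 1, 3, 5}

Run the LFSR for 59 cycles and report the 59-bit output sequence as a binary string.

11111000010101110000001010000101000011000001101111011110001

tick  register→output (feedback)
  0  11111000010101→1 (1)
  1  11110000101011→1 (1)
  2  11100001010111→1 (0)
  3  11000010101110→1 (0)
  4  10000101011100→1 (0)
  5  00001010111000→0 (0)
  6  00010101110000→0 (0)
  7  00101011100000→0 (0)
  8  01010111000000→0 (1)
  9  10101110000001→1 (0)
 10  01011100000010→0 (1)
 11  10111000000101→1 (0)
 12  01110000001010→0 (0)
 13  11100000010100→1 (0)
 14  11000000101000→1 (0)
 15  10000001010000→1 (1)
 16  00000010100001→0 (0)
 17  00000101000010→0 (1)
 18  00001010000101→0 (0)
 19  00010100001010→0 (0)
 20  00101000010100→0 (0)
 21  01010000101000→0 (0)
 22  10100001010000→1 (1)
 23  01000010100001→0 (1)
 24  10000101000011→1 (0)
 25  00001010000110→0 (0)
 26  00010100001100→0 (0)
 27  00101000011000→0 (0)
 28  01010000110000→0 (0)
 29  10100001100000→1 (1)
 30  01000011000001→0 (1)
 31  10000110000011→1 (0)
 32  00001100000110→0 (1)
 33  00011000001101→0 (1)
 34  00110000011011→0 (1)
 35  01100000110111→0 (1)
 36  11000001101111→1 (0)
 37  10000011011110→1 (1)
 38  00000110111101→0 (1)
 39  00001101111011→0 (1)
 40  00011011110111→0 (1)
 41  00110111101111→0 (0)
 42  01101111011110→0 (0)
 43  11011110111100→1 (0)
 44  10111101111000→1 (1)
 45  01111011110001→0 (0)
 46  11110111100010→1 (0)
 47  11101111000100→1 (1)
 48  11011110001001→1 (0)
 49  10111100010010→1 (1)
 50  01111000100101→0 (0)
 51  11110001001010→1 (1)
 52  11100010010101→1 (0)
 53  11000100101010→1 (1)
 54  10001001010101→1 (1)
 55  00010010101011→0 (1)
 56  00100101010111→0 (1)
 57  01001010101111→0 (1)
 58  10010101011111→1 (1)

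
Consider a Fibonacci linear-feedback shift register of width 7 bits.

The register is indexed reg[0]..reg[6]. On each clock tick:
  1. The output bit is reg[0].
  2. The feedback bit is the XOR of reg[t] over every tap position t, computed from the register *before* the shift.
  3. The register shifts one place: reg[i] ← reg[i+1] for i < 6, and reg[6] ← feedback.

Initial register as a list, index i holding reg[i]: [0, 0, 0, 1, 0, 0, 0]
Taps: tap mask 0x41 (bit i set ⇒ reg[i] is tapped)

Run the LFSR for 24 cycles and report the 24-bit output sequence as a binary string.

step | reg (before) | out | fb
   0 | 0001000 | 0 | 0
   1 | 0010000 | 0 | 0
   2 | 0100000 | 0 | 0
   3 | 1000000 | 1 | 1
   4 | 0000001 | 0 | 1
   5 | 0000011 | 0 | 1
   6 | 0000111 | 0 | 1
   7 | 0001111 | 0 | 1
   8 | 0011111 | 0 | 1
   9 | 0111111 | 0 | 1
  10 | 1111111 | 1 | 0
  11 | 1111110 | 1 | 1
  12 | 1111101 | 1 | 0
  13 | 1111010 | 1 | 1
  14 | 1110101 | 1 | 0
  15 | 1101010 | 1 | 1
  16 | 1010101 | 1 | 0
  17 | 0101010 | 0 | 0
  18 | 1010100 | 1 | 1
  19 | 0101001 | 0 | 1
  20 | 1010011 | 1 | 0
  21 | 0100110 | 0 | 0
  22 | 1001100 | 1 | 1
  23 | 0011001 | 0 | 1

000100000011111110101010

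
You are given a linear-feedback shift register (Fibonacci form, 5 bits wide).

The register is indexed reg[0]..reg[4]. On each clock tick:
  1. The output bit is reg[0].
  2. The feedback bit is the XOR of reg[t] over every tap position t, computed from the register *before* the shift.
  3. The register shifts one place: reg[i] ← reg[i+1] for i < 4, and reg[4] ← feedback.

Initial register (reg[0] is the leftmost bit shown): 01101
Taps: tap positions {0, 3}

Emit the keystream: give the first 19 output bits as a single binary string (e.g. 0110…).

0110100100001010111

k : reg_k → out_k, fb_k
0: 01101 → 0, fb=0
1: 11010 → 1, fb=0
2: 10100 → 1, fb=1
3: 01001 → 0, fb=0
4: 10010 → 1, fb=0
5: 00100 → 0, fb=0
6: 01000 → 0, fb=0
7: 10000 → 1, fb=1
8: 00001 → 0, fb=0
9: 00010 → 0, fb=1
10: 00101 → 0, fb=0
11: 01010 → 0, fb=1
12: 10101 → 1, fb=1
13: 01011 → 0, fb=1
14: 10111 → 1, fb=0
15: 01110 → 0, fb=1
16: 11101 → 1, fb=1
17: 11011 → 1, fb=0
18: 10110 → 1, fb=0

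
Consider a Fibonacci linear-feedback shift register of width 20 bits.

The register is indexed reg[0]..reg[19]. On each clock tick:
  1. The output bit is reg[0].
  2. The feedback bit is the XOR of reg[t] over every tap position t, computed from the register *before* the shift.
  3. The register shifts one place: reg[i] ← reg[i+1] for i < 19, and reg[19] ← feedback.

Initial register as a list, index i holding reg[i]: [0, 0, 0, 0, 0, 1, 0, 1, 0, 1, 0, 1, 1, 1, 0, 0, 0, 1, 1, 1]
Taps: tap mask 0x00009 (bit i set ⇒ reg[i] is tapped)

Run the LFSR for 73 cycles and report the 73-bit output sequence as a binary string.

0000010101011100011100101111101111111110010100100100000011001100000001000

k : reg_k → out_k, fb_k
0: 00000101010111000111 → 0, fb=0
1: 00001010101110001110 → 0, fb=0
2: 00010101011100011100 → 0, fb=1
3: 00101010111000111001 → 0, fb=0
4: 01010101110001110010 → 0, fb=1
5: 10101011100011100101 → 1, fb=1
6: 01010111000111001011 → 0, fb=1
7: 10101110001110010111 → 1, fb=1
8: 01011100011100101111 → 0, fb=1
9: 10111000111001011111 → 1, fb=0
10: 01110001110010111110 → 0, fb=1
11: 11100011100101111101 → 1, fb=1
12: 11000111001011111011 → 1, fb=1
13: 10001110010111110111 → 1, fb=1
14: 00011100101111101111 → 0, fb=1
15: 00111001011111011111 → 0, fb=1
16: 01110010111110111111 → 0, fb=1
17: 11100101111101111111 → 1, fb=1
18: 11001011111011111111 → 1, fb=1
19: 10010111110111111111 → 1, fb=0
20: 00101111101111111110 → 0, fb=0
21: 01011111011111111100 → 0, fb=1
22: 10111110111111111001 → 1, fb=0
23: 01111101111111110010 → 0, fb=1
24: 11111011111111100101 → 1, fb=0
25: 11110111111111001010 → 1, fb=0
26: 11101111111110010100 → 1, fb=1
27: 11011111111100101001 → 1, fb=0
28: 10111111111001010010 → 1, fb=0
29: 01111111110010100100 → 0, fb=1
30: 11111111100101001001 → 1, fb=0
31: 11111111001010010010 → 1, fb=0
32: 11111110010100100100 → 1, fb=0
33: 11111100101001001000 → 1, fb=0
34: 11111001010010010000 → 1, fb=0
35: 11110010100100100000 → 1, fb=0
36: 11100101001001000000 → 1, fb=1
37: 11001010010010000001 → 1, fb=1
38: 10010100100100000011 → 1, fb=0
39: 00101001001000000110 → 0, fb=0
40: 01010010010000001100 → 0, fb=1
41: 10100100100000011001 → 1, fb=1
42: 01001001000000110011 → 0, fb=0
43: 10010010000001100110 → 1, fb=0
44: 00100100000011001100 → 0, fb=0
45: 01001000000110011000 → 0, fb=0
46: 10010000001100110000 → 1, fb=0
47: 00100000011001100000 → 0, fb=0
48: 01000000110011000000 → 0, fb=0
49: 10000001100110000000 → 1, fb=1
50: 00000011001100000001 → 0, fb=0
51: 00000110011000000010 → 0, fb=0
52: 00001100110000000100 → 0, fb=0
53: 00011001100000001000 → 0, fb=1
54: 00110011000000010001 → 0, fb=1
55: 01100110000000100011 → 0, fb=0
56: 11001100000001000110 → 1, fb=1
57: 10011000000010001101 → 1, fb=0
58: 00110000000100011010 → 0, fb=1
59: 01100000001000110101 → 0, fb=0
60: 11000000010001101010 → 1, fb=1
61: 10000000100011010101 → 1, fb=1
62: 00000001000110101011 → 0, fb=0
63: 00000010001101010110 → 0, fb=0
64: 00000100011010101100 → 0, fb=0
65: 00001000110101011000 → 0, fb=0
66: 00010001101010110000 → 0, fb=1
67: 00100011010101100001 → 0, fb=0
68: 01000110101011000010 → 0, fb=0
69: 10001101010110000100 → 1, fb=1
70: 00011010101100001001 → 0, fb=1
71: 00110101011000010011 → 0, fb=1
72: 01101010110000100111 → 0, fb=0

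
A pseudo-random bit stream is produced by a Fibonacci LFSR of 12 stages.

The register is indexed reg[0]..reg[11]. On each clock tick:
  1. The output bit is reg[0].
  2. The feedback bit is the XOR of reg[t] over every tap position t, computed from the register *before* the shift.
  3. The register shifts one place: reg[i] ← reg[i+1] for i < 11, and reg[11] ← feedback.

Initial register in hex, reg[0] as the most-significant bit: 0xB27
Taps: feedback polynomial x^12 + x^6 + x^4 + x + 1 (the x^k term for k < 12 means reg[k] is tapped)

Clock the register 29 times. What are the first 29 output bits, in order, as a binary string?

step | reg (before) | out | fb
   0 | 101100100111 | 1 | 0
   1 | 011001001110 | 0 | 1
   2 | 110010011101 | 1 | 1
   3 | 100100111011 | 1 | 0
   4 | 001001110110 | 0 | 1
   5 | 010011101101 | 0 | 1
   6 | 100111011011 | 1 | 0
   7 | 001110110110 | 0 | 0
   8 | 011101101100 | 0 | 0
   9 | 111011011000 | 1 | 1
  10 | 110110110001 | 1 | 0
  11 | 101101100010 | 1 | 0
  12 | 011011000100 | 0 | 0
  13 | 110110001000 | 1 | 1
  14 | 101100010001 | 1 | 1
  15 | 011000100011 | 0 | 0
  16 | 110001000110 | 1 | 0
  17 | 100010001100 | 1 | 0
  18 | 000100011000 | 0 | 0
  19 | 001000110000 | 0 | 1
  20 | 010001100001 | 0 | 0
  21 | 100011000010 | 1 | 0
  22 | 000110000100 | 0 | 1
  23 | 001100001001 | 0 | 0
  24 | 011000010010 | 0 | 1
  25 | 110000100101 | 1 | 1
  26 | 100001001011 | 1 | 1
  27 | 000010010111 | 0 | 1
  28 | 000100101111 | 0 | 1

10110010011101101100010001100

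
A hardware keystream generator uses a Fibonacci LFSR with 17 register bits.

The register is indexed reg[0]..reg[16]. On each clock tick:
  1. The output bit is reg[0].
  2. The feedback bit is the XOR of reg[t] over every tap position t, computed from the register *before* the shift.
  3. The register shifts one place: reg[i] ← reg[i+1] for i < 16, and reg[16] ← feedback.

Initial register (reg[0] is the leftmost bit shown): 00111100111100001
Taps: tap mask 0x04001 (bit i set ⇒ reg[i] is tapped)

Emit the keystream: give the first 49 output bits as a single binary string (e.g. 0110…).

k : reg_k → out_k, fb_k
0: 00111100111100001 → 0, fb=0
1: 01111001111000010 → 0, fb=0
2: 11110011110000100 → 1, fb=0
3: 11100111100001000 → 1, fb=1
4: 11001111000010001 → 1, fb=1
5: 10011110000100011 → 1, fb=1
6: 00111100001000111 → 0, fb=1
7: 01111000010001111 → 0, fb=1
8: 11110000100011111 → 1, fb=0
9: 11100001000111110 → 1, fb=0
10: 11000010001111100 → 1, fb=0
11: 10000100011111000 → 1, fb=1
12: 00001000111110001 → 0, fb=0
13: 00010001111100010 → 0, fb=0
14: 00100011111000100 → 0, fb=1
15: 01000111110001001 → 0, fb=0
16: 10001111100010010 → 1, fb=1
17: 00011111000100101 → 0, fb=1
18: 00111110001001011 → 0, fb=0
19: 01111100010010110 → 0, fb=1
20: 11111000100101101 → 1, fb=0
21: 11110001001011010 → 1, fb=1
22: 11100010010110101 → 1, fb=0
23: 11000100101101010 → 1, fb=1
24: 10001001011010101 → 1, fb=0
25: 00010010110101010 → 0, fb=0
26: 00100101101010100 → 0, fb=1
27: 01001011010101001 → 0, fb=0
28: 10010110101010010 → 1, fb=1
29: 00101101010100101 → 0, fb=1
30: 01011010101001011 → 0, fb=0
31: 10110101010010110 → 1, fb=0
32: 01101010100101100 → 0, fb=1
33: 11010101001011001 → 1, fb=1
34: 10101010010110011 → 1, fb=1
35: 01010100101100111 → 0, fb=1
36: 10101001011001111 → 1, fb=0
37: 01010010110011110 → 0, fb=1
38: 10100101100111101 → 1, fb=0
39: 01001011001111010 → 0, fb=0
40: 10010110011110100 → 1, fb=0
41: 00101100111101000 → 0, fb=0
42: 01011001111010000 → 0, fb=0
43: 10110011110100000 → 1, fb=1
44: 01100111101000001 → 0, fb=0
45: 11001111010000010 → 1, fb=1
46: 10011110100000101 → 1, fb=0
47: 00111101000001010 → 0, fb=0
48: 01111010000010100 → 0, fb=1

0011110011110000100011111000100101101010100101100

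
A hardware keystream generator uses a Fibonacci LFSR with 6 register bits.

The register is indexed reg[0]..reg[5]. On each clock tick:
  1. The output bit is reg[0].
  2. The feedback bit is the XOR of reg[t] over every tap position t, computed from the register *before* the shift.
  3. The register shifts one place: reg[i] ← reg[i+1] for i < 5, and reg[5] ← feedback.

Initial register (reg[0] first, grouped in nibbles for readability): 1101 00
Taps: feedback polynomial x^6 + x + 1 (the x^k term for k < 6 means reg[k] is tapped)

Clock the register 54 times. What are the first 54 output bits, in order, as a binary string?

step | reg (before) | out | fb
   0 | 110100 | 1 | 0
   1 | 101000 | 1 | 1
   2 | 010001 | 0 | 1
   3 | 100011 | 1 | 1
   4 | 000111 | 0 | 0
   5 | 001110 | 0 | 0
   6 | 011100 | 0 | 1
   7 | 111001 | 1 | 0
   8 | 110010 | 1 | 0
   9 | 100100 | 1 | 1
  10 | 001001 | 0 | 0
  11 | 010010 | 0 | 1
  12 | 100101 | 1 | 1
  13 | 001011 | 0 | 0
  14 | 010110 | 0 | 1
  15 | 101101 | 1 | 1
  16 | 011011 | 0 | 1
  17 | 110111 | 1 | 0
  18 | 101110 | 1 | 1
  19 | 011101 | 0 | 1
  20 | 111011 | 1 | 0
  21 | 110110 | 1 | 0
  22 | 101100 | 1 | 1
  23 | 011001 | 0 | 1
  24 | 110011 | 1 | 0
  25 | 100110 | 1 | 1
  26 | 001101 | 0 | 0
  27 | 011010 | 0 | 1
  28 | 110101 | 1 | 0
  29 | 101010 | 1 | 1
  30 | 010101 | 0 | 1
  31 | 101011 | 1 | 1
  32 | 010111 | 0 | 1
  33 | 101111 | 1 | 1
  34 | 011111 | 0 | 1
  35 | 111111 | 1 | 0
  36 | 111110 | 1 | 0
  37 | 111100 | 1 | 0
  38 | 111000 | 1 | 0
  39 | 110000 | 1 | 0
  40 | 100000 | 1 | 1
  41 | 000001 | 0 | 0
  42 | 000010 | 0 | 0
  43 | 000100 | 0 | 0
  44 | 001000 | 0 | 0
  45 | 010000 | 0 | 1
  46 | 100001 | 1 | 1
  47 | 000011 | 0 | 0
  48 | 000110 | 0 | 0
  49 | 001100 | 0 | 0
  50 | 011000 | 0 | 1
  51 | 110001 | 1 | 0
  52 | 100010 | 1 | 1
  53 | 000101 | 0 | 0

110100011100100101101110110011010101111110000010000110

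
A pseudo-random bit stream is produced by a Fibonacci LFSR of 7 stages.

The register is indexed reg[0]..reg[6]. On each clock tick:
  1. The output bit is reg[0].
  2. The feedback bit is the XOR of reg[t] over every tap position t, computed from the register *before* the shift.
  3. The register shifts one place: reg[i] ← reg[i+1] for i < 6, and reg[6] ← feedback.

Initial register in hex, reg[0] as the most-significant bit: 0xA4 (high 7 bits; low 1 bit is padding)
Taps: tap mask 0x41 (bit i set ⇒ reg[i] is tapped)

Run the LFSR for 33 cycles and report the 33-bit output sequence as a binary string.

k : reg_k → out_k, fb_k
0: 1010010 → 1, fb=1
1: 0100101 → 0, fb=1
2: 1001011 → 1, fb=0
3: 0010110 → 0, fb=0
4: 0101100 → 0, fb=0
5: 1011000 → 1, fb=1
6: 0110001 → 0, fb=1
7: 1100011 → 1, fb=0
8: 1000110 → 1, fb=1
9: 0001101 → 0, fb=1
10: 0011011 → 0, fb=1
11: 0110111 → 0, fb=1
12: 1101111 → 1, fb=0
13: 1011110 → 1, fb=1
14: 0111101 → 0, fb=1
15: 1111011 → 1, fb=0
16: 1110110 → 1, fb=1
17: 1101101 → 1, fb=0
18: 1011010 → 1, fb=1
19: 0110101 → 0, fb=1
20: 1101011 → 1, fb=0
21: 1010110 → 1, fb=1
22: 0101101 → 0, fb=1
23: 1011011 → 1, fb=0
24: 0110110 → 0, fb=0
25: 1101100 → 1, fb=1
26: 1011001 → 1, fb=0
27: 0110010 → 0, fb=0
28: 1100100 → 1, fb=1
29: 1001001 → 1, fb=0
30: 0010010 → 0, fb=0
31: 0100100 → 0, fb=0
32: 1001000 → 1, fb=1

101001011000110111101101011011001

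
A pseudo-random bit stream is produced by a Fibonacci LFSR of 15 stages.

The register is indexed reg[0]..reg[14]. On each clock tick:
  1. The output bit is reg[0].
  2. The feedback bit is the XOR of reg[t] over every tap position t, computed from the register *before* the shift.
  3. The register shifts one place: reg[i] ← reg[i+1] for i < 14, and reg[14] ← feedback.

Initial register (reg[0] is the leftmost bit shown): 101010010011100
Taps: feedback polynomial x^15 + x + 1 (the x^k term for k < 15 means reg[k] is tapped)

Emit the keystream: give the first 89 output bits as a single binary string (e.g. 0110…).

step | reg (before) | out | fb
   0 | 101010010011100 | 1 | 1
   1 | 010100100111001 | 0 | 1
   2 | 101001001110011 | 1 | 1
   3 | 010010011100111 | 0 | 1
   4 | 100100111001111 | 1 | 1
   5 | 001001110011111 | 0 | 0
   6 | 010011100111110 | 0 | 1
   7 | 100111001111101 | 1 | 1
   8 | 001110011111011 | 0 | 0
   9 | 011100111110110 | 0 | 1
  10 | 111001111101101 | 1 | 0
  11 | 110011111011010 | 1 | 0
  12 | 100111110110100 | 1 | 1
  13 | 001111101101001 | 0 | 0
  14 | 011111011010010 | 0 | 1
  15 | 111110110100101 | 1 | 0
  16 | 111101101001010 | 1 | 0
  17 | 111011010010100 | 1 | 0
  18 | 110110100101000 | 1 | 0
  19 | 101101001010000 | 1 | 1
  20 | 011010010100001 | 0 | 1
  21 | 110100101000011 | 1 | 0
  22 | 101001010000110 | 1 | 1
  23 | 010010100001101 | 0 | 1
  24 | 100101000011011 | 1 | 1
  25 | 001010000110111 | 0 | 0
  26 | 010100001101110 | 0 | 1
  27 | 101000011011101 | 1 | 1
  28 | 010000110111011 | 0 | 1
  29 | 100001101110111 | 1 | 1
  30 | 000011011101111 | 0 | 0
  31 | 000110111011110 | 0 | 0
  32 | 001101110111100 | 0 | 0
  33 | 011011101111000 | 0 | 1
  34 | 110111011110001 | 1 | 0
  35 | 101110111100010 | 1 | 1
  36 | 011101111000101 | 0 | 1
  37 | 111011110001011 | 1 | 0
  38 | 110111100010110 | 1 | 0
  39 | 101111000101100 | 1 | 1
  40 | 011110001011001 | 0 | 1
  41 | 111100010110011 | 1 | 0
  42 | 111000101100110 | 1 | 0
  43 | 110001011001100 | 1 | 0
  44 | 100010110011000 | 1 | 1
  45 | 000101100110001 | 0 | 0
  46 | 001011001100010 | 0 | 0
  47 | 010110011000100 | 0 | 1
  48 | 101100110001001 | 1 | 1
  49 | 011001100010011 | 0 | 1
  50 | 110011000100111 | 1 | 0
  51 | 100110001001110 | 1 | 1
  52 | 001100010011101 | 0 | 0
  53 | 011000100111010 | 0 | 1
  54 | 110001001110101 | 1 | 0
  55 | 100010011101010 | 1 | 1
  56 | 000100111010101 | 0 | 0
  57 | 001001110101010 | 0 | 0
  58 | 010011101010100 | 0 | 1
  59 | 100111010101001 | 1 | 1
  60 | 001110101010011 | 0 | 0
  61 | 011101010100110 | 0 | 1
  62 | 111010101001101 | 1 | 0
  63 | 110101010011010 | 1 | 0
  64 | 101010100110100 | 1 | 1
  65 | 010101001101001 | 0 | 1
  66 | 101010011010011 | 1 | 1
  67 | 010100110100111 | 0 | 1
  68 | 101001101001111 | 1 | 1
  69 | 010011010011111 | 0 | 1
  70 | 100110100111111 | 1 | 1
  71 | 001101001111111 | 0 | 0
  72 | 011010011111110 | 0 | 1
  73 | 110100111111101 | 1 | 0
  74 | 101001111111010 | 1 | 1
  75 | 010011111110101 | 0 | 1
  76 | 100111111101011 | 1 | 1
  77 | 001111111010111 | 0 | 0
  78 | 011111110101110 | 0 | 1
  79 | 111111101011101 | 1 | 0
  80 | 111111010111010 | 1 | 0
  81 | 111110101110100 | 1 | 0
  82 | 111101011101000 | 1 | 0
  83 | 111010111010000 | 1 | 0
  84 | 110101110100000 | 1 | 0
  85 | 101011101000000 | 1 | 1
  86 | 010111010000001 | 0 | 1
  87 | 101110100000011 | 1 | 1
  88 | 011101000000111 | 0 | 1

10101001001110011111011010010100001101110111100010110011000100111010101001101001111111010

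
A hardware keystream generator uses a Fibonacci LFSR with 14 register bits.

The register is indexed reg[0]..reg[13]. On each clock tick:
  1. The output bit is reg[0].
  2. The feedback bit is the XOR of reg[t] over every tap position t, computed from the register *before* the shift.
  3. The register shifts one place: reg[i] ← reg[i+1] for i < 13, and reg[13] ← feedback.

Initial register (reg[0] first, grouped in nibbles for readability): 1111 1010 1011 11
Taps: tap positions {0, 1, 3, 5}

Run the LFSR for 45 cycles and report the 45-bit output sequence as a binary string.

tick  register→output (feedback)
  0  11111010101111→1 (1)
  1  11110101011111→1 (0)
  2  11101010111110→1 (0)
  3  11010101111100→1 (0)
  4  10101011111000→1 (1)
  5  01010111110001→0 (1)
  6  10101111100011→1 (0)
  7  01011111000110→0 (1)
  8  10111110001101→1 (1)
  9  01111100011011→0 (1)
 10  11111000110111→1 (1)
 11  11110001101111→1 (1)
 12  11100011011111→1 (0)
 13  11000110111110→1 (1)
 14  10001101111101→1 (0)
 15  00011011111010→0 (1)
 16  00110111110101→0 (0)
 17  01101111101010→0 (0)
 18  11011111010100→1 (0)
 19  10111110101000→1 (1)
 20  01111101010001→0 (1)
 21  11111010100011→1 (1)
 22  11110101000111→1 (0)
 23  11101010001110→1 (0)
 24  11010100011100→1 (0)
 25  10101000111000→1 (1)
 26  01010001110001→0 (0)
 27  10100011100010→1 (1)
 28  01000111000101→0 (0)
 29  10001110001010→1 (0)
 30  00011100010100→0 (0)
 31  00111000101000→0 (1)
 32  01110001010001→0 (0)
 33  11100010100010→1 (0)
 34  11000101000100→1 (1)
 35  10001010001001→1 (1)
 36  00010100010011→0 (0)
 37  00101000100110→0 (0)
 38  01010001001100→0 (0)
 39  10100010011000→1 (1)
 40  01000100110001→0 (0)
 41  10001001100010→1 (1)
 42  00010011000101→0 (1)
 43  00100110001011→0 (1)
 44  01001100010111→0 (0)

111110101011111000110111110101000111000101000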